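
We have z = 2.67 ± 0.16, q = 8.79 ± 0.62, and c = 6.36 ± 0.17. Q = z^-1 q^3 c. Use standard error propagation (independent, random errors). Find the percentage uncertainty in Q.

22.2%

Since Q is a product/quotient, work with relative uncertainties:
  (-1·δz/z)² = (-1×0.0599)² = 0.00359;  (3·δq/q)² = (3×0.0705)² = 0.0448;  (1·δc/c)² = (1×0.0267)² = 0.000714
δQ/Q = √(0.0491) = 0.222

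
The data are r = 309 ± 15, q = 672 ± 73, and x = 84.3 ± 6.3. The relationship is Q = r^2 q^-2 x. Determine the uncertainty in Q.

Relative error in a monomial: (δQ/Q)² = Σ (nᵢ · δxᵢ/xᵢ)².
  (2·δr/r)² = (2×0.0485)² = 0.00943;  (-2·δq/q)² = (-2×0.109)² = 0.0472;  (1·δx/x)² = (1×0.0747)² = 0.00559
δQ/Q = √(0.0622) = 0.249
Q = 17.8, so δQ = 0.249 × 17.8 = 4.45.

4.45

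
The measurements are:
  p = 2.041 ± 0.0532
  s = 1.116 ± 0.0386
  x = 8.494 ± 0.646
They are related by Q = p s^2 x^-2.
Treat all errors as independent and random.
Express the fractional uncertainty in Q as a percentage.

16.9%

Q is a product of powers, so relative uncertainties combine in quadrature:
  (1·δp/p)² = (1×0.0261)² = 0.000679;  (2·δs/s)² = (2×0.0346)² = 0.00479;  (-2·δx/x)² = (-2×0.0761)² = 0.0231
δQ/Q = √(0.0286) = 0.169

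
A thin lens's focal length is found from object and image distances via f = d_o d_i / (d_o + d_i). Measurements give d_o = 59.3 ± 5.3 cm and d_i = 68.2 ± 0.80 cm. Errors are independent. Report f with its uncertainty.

31.7 ± 1.53 cm

∂f/∂d_o = (d_i/(d_o+d_i))² = 0.286;  ∂f/∂d_i = (d_o/(d_o+d_i))² = 0.216
δf = √((∂f/∂d_o · δd_o)² + (∂f/∂d_i · δd_i)²) = √(2.30 + 0.0299) = 1.53 cm
f = 31.7 cm.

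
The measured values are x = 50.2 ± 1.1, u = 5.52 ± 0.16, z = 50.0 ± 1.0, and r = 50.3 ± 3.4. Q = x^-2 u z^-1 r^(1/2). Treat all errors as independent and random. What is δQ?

Products/powers → add relative errors in quadrature, weighted by exponent:
  (-2·δx/x)² = (-2×0.0219)² = 0.00192;  (1·δu/u)² = (1×0.0290)² = 0.000840;  (-1·δz/z)² = (-1×0.0200)² = 0.000400;  (½·δr/r)² = (0.5×0.0676)² = 0.00114
δQ/Q = √(0.00430) = 0.0656
Q = 0.000311, so δQ = 0.0656 × 0.000311 = 2.04e-05.

2.04e-05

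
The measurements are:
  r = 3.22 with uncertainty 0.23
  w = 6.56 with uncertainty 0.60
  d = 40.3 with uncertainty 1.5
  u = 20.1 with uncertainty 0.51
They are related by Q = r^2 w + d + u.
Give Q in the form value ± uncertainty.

Let p = r^2·w = 68.0. δp/p = √((2·δr/r)² + (1·δw/w)²) = √(0.0204 + 0.00837) = 0.170, so δp = 11.5.
Q = p + d + u: δQ = √(δp² + δd² + δu²) = √(133 + 2.25 + 0.260) = 11.6
Q = 128.

128 ± 11.6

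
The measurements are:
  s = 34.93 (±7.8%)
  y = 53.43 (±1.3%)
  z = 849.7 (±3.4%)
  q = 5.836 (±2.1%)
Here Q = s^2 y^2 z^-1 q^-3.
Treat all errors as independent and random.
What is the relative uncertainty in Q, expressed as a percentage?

Since Q is a product/quotient, work with relative uncertainties:
  (2·δs/s)² = (2×0.0780)² = 0.0243;  (2·δy/y)² = (2×0.0130)² = 0.000676;  (-1·δz/z)² = (-1×0.0340)² = 0.00116;  (-3·δq/q)² = (-3×0.0210)² = 0.00397
δQ/Q = √(0.0301) = 0.174

17.4%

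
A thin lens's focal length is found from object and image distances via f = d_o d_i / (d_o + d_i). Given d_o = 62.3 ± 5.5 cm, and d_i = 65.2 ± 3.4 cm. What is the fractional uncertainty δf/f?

0.0518

∂f/∂d_o = (d_i/(d_o+d_i))² = 0.262;  ∂f/∂d_i = (d_o/(d_o+d_i))² = 0.239
δf = √((∂f/∂d_o · δd_o)² + (∂f/∂d_i · δd_i)²) = √(2.07 + 0.659) = 1.65 cm
f = 31.9 cm, so δf/f = 1.65/31.9 = 0.0518.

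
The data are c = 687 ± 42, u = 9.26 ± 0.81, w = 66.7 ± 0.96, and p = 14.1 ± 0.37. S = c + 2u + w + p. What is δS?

For a sum/difference, combine absolute errors in quadrature:
  (δc)² = 1760;  (2·δu)² = 2.62;  (δw)² = 0.922;  (δp)² = 0.137
δS = √(1770) = 42.0

42.0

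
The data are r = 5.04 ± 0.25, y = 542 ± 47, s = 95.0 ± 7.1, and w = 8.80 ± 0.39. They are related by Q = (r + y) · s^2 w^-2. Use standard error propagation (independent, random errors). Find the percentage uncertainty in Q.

Let u = r + y = 547. δu = √(δr² + δy²) = √(0.0625 + 2210) = 47.0, so δu/u = 0.0859.
Q is then a monomial in u, s, w:
δQ/Q = √((δu/u)² + (2·δs/s)² + (-2·δw/w)²) = √(0.00738 + 0.0223 + 0.00786) = 0.194

19.4%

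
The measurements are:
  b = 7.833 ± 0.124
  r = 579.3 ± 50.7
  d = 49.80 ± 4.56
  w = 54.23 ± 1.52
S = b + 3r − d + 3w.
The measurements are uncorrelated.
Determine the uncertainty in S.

S is a linear combination, so absolute uncertainties add in quadrature:
  (δb)² = 0.0154;  (3·δr)² = 23100;  (δd)² = 20.8;  (3·δw)² = 20.8
δS = √(23200) = 152

152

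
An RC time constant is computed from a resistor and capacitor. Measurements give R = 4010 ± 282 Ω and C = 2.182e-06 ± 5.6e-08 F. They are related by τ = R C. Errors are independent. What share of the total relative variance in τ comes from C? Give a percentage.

11.8%

(δτ/τ)² = (1·δR/R)² + (1·δC/C)²
  R term: (1×0.0703)² = 0.00495
  C term: (1×0.0257)² = 0.000659
Total = 0.00560. Share from C = 0.000659/0.00560 = 0.118.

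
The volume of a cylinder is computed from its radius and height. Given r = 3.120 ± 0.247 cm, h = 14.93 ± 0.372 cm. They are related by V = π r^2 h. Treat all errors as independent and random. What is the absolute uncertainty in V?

73.2 cm^3

Since V is a product/quotient, work with relative uncertainties:
  (2·δr/r)² = (2×0.0792)² = 0.0251;  (1·δh/h)² = (1×0.0249)² = 0.000621
δV/V = √(0.0257) = 0.160
V = 456.6 cm^3, so δV = 0.160 × 456.6 = 73.2 cm^3.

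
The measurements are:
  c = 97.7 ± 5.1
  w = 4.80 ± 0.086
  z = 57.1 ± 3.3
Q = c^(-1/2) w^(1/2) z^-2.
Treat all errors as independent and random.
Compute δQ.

8.08e-06

Each factor contributes (exponent × relative error)² to (δQ/Q)²:
  (−½·δc/c)² = (-0.5×0.0522)² = 0.000681;  (½·δw/w)² = (0.5×0.0179)² = 8.03e-05;  (-2·δz/z)² = (-2×0.0578)² = 0.0134
δQ/Q = √(0.0141) = 0.119
Q = 6.8e-05, so δQ = 0.119 × 6.8e-05 = 8.08e-06.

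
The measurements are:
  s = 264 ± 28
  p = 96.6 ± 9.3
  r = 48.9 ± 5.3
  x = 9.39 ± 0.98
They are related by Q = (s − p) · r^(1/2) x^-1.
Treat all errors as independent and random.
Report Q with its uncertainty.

125 ± 26.4

Let u = s − p = 167. δu = √(δs² + δp²) = √(784 + 86.5) = 29.5, so δu/u = 0.176.
Q is then a monomial in u, r, x:
δQ/Q = √((δu/u)² + (½·δr/r)² + (-1·δx/x)²) = √(0.0311 + 0.00294 + 0.0109) = 0.212
Q = 125, so δQ = 0.212 × 125 = 26.4.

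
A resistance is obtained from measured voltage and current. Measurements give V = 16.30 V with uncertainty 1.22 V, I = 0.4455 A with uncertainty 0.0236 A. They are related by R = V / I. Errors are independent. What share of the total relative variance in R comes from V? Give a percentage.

66.6%

(δR/R)² = (1·δV/V)² + (-1·δI/I)²
  V term: (1×0.0748)² = 0.00560
  I term: (-1×0.0530)² = 0.00281
Total = 0.00841. Share from V = 0.00560/0.00841 = 0.666.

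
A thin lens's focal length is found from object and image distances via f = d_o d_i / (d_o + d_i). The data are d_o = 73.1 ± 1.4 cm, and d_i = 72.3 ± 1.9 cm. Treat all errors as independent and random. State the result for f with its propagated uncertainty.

∂f/∂d_o = (d_i/(d_o+d_i))² = 0.247;  ∂f/∂d_i = (d_o/(d_o+d_i))² = 0.253
δf = √((∂f/∂d_o · δd_o)² + (∂f/∂d_i · δd_i)²) = √(0.120 + 0.231) = 0.592 cm
f = 36.3 cm.

36.3 ± 0.592 cm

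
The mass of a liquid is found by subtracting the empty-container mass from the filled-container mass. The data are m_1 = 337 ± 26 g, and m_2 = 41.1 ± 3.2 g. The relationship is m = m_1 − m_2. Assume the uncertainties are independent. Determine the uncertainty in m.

Absolute uncertainties add in quadrature for a linear combination:
  (δm_1)² = 676;  (δm_2)² = 10.2
δm = √(686) = 26.2 g

26.2 g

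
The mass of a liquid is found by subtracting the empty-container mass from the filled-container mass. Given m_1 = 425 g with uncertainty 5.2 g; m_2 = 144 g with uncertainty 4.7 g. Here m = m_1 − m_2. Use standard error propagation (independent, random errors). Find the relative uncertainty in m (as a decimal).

0.0249

Each term contributes (cᵢ δxᵢ)² to (δm)²:
  (δm_1)² = 27.0;  (δm_2)² = 22.1
δm = √(49.1) = 7.01 g
m = 281 g, so δm/m = 7.01/281 = 0.0249.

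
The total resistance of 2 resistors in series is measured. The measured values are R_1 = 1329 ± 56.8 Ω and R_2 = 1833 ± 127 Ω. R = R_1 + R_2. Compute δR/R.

R is a linear combination, so absolute uncertainties add in quadrature:
  (δR_1)² = 3230;  (δR_2)² = 16100
δR = √(19400) = 139 Ω
R = 3162 Ω, so δR/R = 139/3162 = 0.0440.

0.0440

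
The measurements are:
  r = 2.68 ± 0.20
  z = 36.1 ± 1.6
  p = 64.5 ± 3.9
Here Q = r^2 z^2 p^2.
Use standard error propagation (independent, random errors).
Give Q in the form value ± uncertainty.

(3.89 ± 0.824) × 10^7

Products/powers → add relative errors in quadrature, weighted by exponent:
  (2·δr/r)² = (2×0.0746)² = 0.0223;  (2·δz/z)² = (2×0.0443)² = 0.00786;  (2·δp/p)² = (2×0.0605)² = 0.0146
δQ/Q = √(0.0448) = 0.212
Q = 3.89e+07, so δQ = 0.212 × 3.89e+07 = 8.24e+06.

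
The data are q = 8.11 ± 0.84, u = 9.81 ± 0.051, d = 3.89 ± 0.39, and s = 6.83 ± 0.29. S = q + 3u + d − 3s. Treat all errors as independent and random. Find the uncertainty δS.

S is a linear combination, so absolute uncertainties add in quadrature:
  (δq)² = 0.706;  (3·δu)² = 0.0234;  (δd)² = 0.152;  (3·δs)² = 0.757
δS = √(1.64) = 1.28

1.28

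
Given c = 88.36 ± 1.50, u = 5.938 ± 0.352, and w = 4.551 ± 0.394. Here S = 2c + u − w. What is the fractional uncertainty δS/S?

0.0171

S is a linear combination, so absolute uncertainties add in quadrature:
  (2·δc)² = 9.00;  (δu)² = 0.124;  (δw)² = 0.155
δS = √(9.28) = 3.05
S = 178.1, so δS/S = 3.05/178.1 = 0.0171.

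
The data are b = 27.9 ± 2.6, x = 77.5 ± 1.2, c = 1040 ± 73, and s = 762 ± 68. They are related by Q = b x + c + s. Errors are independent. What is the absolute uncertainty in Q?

227

Let p = b·x = 2160. δp/p = √((1·δb/b)² + (1·δx/x)²) = √(0.00868 + 0.000240) = 0.0945, so δp = 204.
Q = p + c + s: δQ = √(δp² + δc² + δs²) = √(41700 + 5330 + 4620) = 227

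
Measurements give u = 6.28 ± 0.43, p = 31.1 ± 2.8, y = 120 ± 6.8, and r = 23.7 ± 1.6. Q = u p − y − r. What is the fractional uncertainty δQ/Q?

Let w = u·p = 195. δw/w = √((1·δu/u)² + (1·δp/p)²) = √(0.00469 + 0.00811) = 0.113, so δw = 22.1.
Q = w − y − r: δQ = √(δw² + δy² + δr²) = √(488 + 46.2 + 2.56) = 23.2
Q = 51.6, so δQ/Q = 23.2/51.6 = 0.449.

0.449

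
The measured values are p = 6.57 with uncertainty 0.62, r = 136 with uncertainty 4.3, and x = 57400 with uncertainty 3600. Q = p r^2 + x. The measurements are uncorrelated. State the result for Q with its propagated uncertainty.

Let w = p·r^2 = 1.22e+05. δw/w = √((1·δp/p)² + (2·δr/r)²) = √(0.00891 + 0.00400) = 0.114, so δw = 13800.
Q = w + x: δQ = √(δw² + δx²) = √(1.91e+08 + 1.3e+07) = 14300
Q = 1.79e+05.

(1.79 ± 0.143) × 10^5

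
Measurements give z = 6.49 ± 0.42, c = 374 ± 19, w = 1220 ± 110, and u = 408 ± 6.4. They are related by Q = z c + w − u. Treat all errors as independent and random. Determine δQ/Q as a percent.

Let p = z·c = 2430. δp/p = √((1·δz/z)² + (1·δc/c)²) = √(0.00419 + 0.00258) = 0.0823, so δp = 200.
Q = p + w − u: δQ = √(δp² + δw² + δu²) = √(39900 + 12100 + 41.0) = 228
Q = 3240, so δQ/Q = 228/3240 = 0.0704.

7.04%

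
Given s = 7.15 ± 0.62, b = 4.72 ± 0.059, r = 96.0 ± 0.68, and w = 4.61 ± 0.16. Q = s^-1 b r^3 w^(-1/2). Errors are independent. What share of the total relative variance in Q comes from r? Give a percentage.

(δQ/Q)² = (-1·δs/s)² + (1·δb/b)² + (3·δr/r)² + (−½·δw/w)²
  s term: (-1×0.0867)² = 0.00752
  b term: (1×0.0125)² = 0.000156
  r term: (3×0.00708)² = 0.000452
  w term: (-0.5×0.0347)² = 0.000301
Total = 0.00843. Share from r = 0.000452/0.00843 = 0.0536.

5.36%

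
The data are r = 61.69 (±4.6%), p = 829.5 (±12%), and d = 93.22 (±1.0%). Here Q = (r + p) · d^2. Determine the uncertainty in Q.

Let u = r + p = 891.2. δu = √(δr² + δp²) = √(8.05 + 9910) = 99.6, so δu/u = 0.112.
Q is then a monomial in u, d:
δQ/Q = √((δu/u)² + (2·δd/d)²) = √(0.0125 + 0.000400) = 0.114
Q = 7.744e+06, so δQ = 0.114 × 7.744e+06 = 8.79e+05.

8.79e+05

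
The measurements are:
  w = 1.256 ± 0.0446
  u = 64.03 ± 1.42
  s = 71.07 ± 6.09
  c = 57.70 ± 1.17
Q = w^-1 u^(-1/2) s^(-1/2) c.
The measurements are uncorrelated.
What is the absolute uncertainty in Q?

0.0410

Since Q is a product/quotient, work with relative uncertainties:
  (-1·δw/w)² = (-1×0.0355)² = 0.00126;  (−½·δu/u)² = (-0.5×0.0222)² = 0.000123;  (−½·δs/s)² = (-0.5×0.0857)² = 0.00184;  (1·δc/c)² = (1×0.0203)² = 0.000411
δQ/Q = √(0.00363) = 0.0603
Q = 0.6810, so δQ = 0.0603 × 0.6810 = 0.0410.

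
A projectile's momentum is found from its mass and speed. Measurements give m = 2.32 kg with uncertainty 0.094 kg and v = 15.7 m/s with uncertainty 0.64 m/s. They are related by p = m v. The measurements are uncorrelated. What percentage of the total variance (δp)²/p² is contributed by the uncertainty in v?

50.3%

(δp/p)² = (1·δm/m)² + (1·δv/v)²
  m term: (1×0.0405)² = 0.00164
  v term: (1×0.0408)² = 0.00166
Total = 0.00330. Share from v = 0.00166/0.00330 = 0.503.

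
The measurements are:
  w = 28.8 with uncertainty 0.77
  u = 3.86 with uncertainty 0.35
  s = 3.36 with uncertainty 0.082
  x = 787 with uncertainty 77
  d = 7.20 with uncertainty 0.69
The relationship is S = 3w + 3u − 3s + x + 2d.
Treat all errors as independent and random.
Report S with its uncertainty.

S is a linear combination, so absolute uncertainties add in quadrature:
  (3·δw)² = 5.34;  (3·δu)² = 1.10;  (3·δs)² = 0.0605;  (δx)² = 5930;  (2·δd)² = 1.90
δS = √(5940) = 77.1
S = 889.

889 ± 77.1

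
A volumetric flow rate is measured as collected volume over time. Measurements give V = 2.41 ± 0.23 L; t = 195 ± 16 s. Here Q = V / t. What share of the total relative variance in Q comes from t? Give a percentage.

42.5%

(δQ/Q)² = (1·δV/V)² + (-1·δt/t)²
  V term: (1×0.0954)² = 0.00911
  t term: (-1×0.0821)² = 0.00673
Total = 0.0158. Share from t = 0.00673/0.0158 = 0.425.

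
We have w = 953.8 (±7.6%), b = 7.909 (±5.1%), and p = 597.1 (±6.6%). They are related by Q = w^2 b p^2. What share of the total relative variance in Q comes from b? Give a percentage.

6.03%

(δQ/Q)² = (2·δw/w)² + (1·δb/b)² + (2·δp/p)²
  w term: (2×0.0760)² = 0.0231
  b term: (1×0.0510)² = 0.00260
  p term: (2×0.0660)² = 0.0174
Total = 0.0431. Share from b = 0.00260/0.0431 = 0.0603.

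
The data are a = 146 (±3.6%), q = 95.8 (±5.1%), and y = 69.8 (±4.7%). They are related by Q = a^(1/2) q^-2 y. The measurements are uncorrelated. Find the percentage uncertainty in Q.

For a monomial Q ∝ a^(1/2), q^-2, y, fractional errors add in quadrature:
  (½·δa/a)² = (0.5×0.0360)² = 0.000324;  (-2·δq/q)² = (-2×0.0510)² = 0.0104;  (1·δy/y)² = (1×0.0470)² = 0.00221
δQ/Q = √(0.0129) = 0.114

11.4%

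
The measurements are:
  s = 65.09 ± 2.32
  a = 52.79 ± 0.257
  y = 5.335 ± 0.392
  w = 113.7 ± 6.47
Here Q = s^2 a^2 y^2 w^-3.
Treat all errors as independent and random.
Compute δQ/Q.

Relative error in a monomial: (δQ/Q)² = Σ (nᵢ · δxᵢ/xᵢ)².
  (2·δs/s)² = (2×0.0356)² = 0.00508;  (2·δa/a)² = (2×0.00487)² = 9.48e-05;  (2·δy/y)² = (2×0.0735)² = 0.0216;  (-3·δw/w)² = (-3×0.0569)² = 0.0291
δQ/Q = √(0.0559) = 0.236

0.236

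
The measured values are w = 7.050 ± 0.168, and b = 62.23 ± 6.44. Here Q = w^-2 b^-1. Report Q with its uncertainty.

(3.233 ± 0.368) × 10^-4

Products/powers → add relative errors in quadrature, weighted by exponent:
  (-2·δw/w)² = (-2×0.0238)² = 0.00227;  (-1·δb/b)² = (-1×0.103)² = 0.0107
δQ/Q = √(0.0130) = 0.114
Q = 0.0003233, so δQ = 0.114 × 0.0003233 = 3.68e-05.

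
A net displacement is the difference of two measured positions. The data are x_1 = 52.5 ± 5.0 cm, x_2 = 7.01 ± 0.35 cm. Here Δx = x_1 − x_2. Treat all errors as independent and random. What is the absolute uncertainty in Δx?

5.01 cm

Sums and differences: (δΔx)² = Σ (cᵢ δxᵢ)².
  (δx_1)² = 25.0;  (δx_2)² = 0.122
δΔx = √(25.1) = 5.01 cm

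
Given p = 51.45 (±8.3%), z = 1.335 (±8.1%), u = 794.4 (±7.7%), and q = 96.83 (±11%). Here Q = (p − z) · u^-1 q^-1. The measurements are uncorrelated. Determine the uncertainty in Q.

0.000104

Let w = p − z = 50.12. δw = √(δp² + δz²) = √(18.2 + 0.0117) = 4.27, so δw/w = 0.0852.
Q is then a monomial in w, u, q:
δQ/Q = √((δw/w)² + (-1·δu/u)² + (-1·δq/q)²) = √(0.00727 + 0.00593 + 0.0121) = 0.159
Q = 0.0006515, so δQ = 0.159 × 0.0006515 = 0.000104.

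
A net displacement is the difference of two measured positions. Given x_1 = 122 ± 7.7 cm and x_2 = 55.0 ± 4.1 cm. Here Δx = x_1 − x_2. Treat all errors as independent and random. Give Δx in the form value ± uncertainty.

Δx is a linear combination, so absolute uncertainties add in quadrature:
  (δx_1)² = 59.3;  (δx_2)² = 16.8
δΔx = √(76.1) = 8.72 cm
Δx = 67.0 cm.

67.0 ± 8.72 cm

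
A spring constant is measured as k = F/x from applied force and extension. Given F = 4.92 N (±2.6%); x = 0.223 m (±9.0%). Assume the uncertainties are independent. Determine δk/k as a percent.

Each factor contributes (exponent × relative error)² to (δk/k)²:
  (1·δF/F)² = (1×0.0260)² = 0.000676;  (-1·δx/x)² = (-1×0.0900)² = 0.00810
δk/k = √(0.00878) = 0.0937

9.37%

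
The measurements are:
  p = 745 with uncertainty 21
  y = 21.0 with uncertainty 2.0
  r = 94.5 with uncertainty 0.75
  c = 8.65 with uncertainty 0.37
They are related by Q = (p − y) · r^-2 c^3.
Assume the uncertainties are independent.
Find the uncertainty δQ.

6.95

Let u = p − y = 724. δu = √(δp² + δy²) = √(441 + 4.00) = 21.1, so δu/u = 0.0291.
Q is then a monomial in u, r, c:
δQ/Q = √((δu/u)² + (-2·δr/r)² + (3·δc/c)²) = √(0.000849 + 0.000252 + 0.0165) = 0.133
Q = 52.5, so δQ = 0.133 × 52.5 = 6.95.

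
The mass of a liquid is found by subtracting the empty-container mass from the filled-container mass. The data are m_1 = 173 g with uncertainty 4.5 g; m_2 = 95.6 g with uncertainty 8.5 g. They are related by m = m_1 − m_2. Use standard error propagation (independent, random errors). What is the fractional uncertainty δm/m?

Each term contributes (cᵢ δxᵢ)² to (δm)²:
  (δm_1)² = 20.2;  (δm_2)² = 72.2
δm = √(92.5) = 9.62 g
m = 77.4 g, so δm/m = 9.62/77.4 = 0.124.

0.124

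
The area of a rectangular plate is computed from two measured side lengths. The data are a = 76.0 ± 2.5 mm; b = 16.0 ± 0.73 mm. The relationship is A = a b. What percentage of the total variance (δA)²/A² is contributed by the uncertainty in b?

65.8%

(δA/A)² = (1·δa/a)² + (1·δb/b)²
  a term: (1×0.0329)² = 0.00108
  b term: (1×0.0456)² = 0.00208
Total = 0.00316. Share from b = 0.00208/0.00316 = 0.658.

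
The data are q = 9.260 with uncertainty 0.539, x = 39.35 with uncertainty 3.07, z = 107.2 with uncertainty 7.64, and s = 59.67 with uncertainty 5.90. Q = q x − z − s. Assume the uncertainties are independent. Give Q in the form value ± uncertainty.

197.5 ± 36.8

Let p = q·x = 364.4. δp/p = √((1·δq/q)² + (1·δx/x)²) = √(0.00339 + 0.00609) = 0.0973, so δp = 35.5.
Q = p − z − s: δQ = √(δp² + δz² + δs²) = √(1260 + 58.4 + 34.8) = 36.8
Q = 197.5.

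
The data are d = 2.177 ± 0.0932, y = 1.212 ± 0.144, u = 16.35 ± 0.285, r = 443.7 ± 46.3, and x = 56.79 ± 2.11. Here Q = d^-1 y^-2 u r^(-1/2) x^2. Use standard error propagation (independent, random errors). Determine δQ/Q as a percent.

Products/powers → add relative errors in quadrature, weighted by exponent:
  (-1·δd/d)² = (-1×0.0428)² = 0.00183;  (-2·δy/y)² = (-2×0.119)² = 0.0565;  (1·δu/u)² = (1×0.0174)² = 0.000304;  (−½·δr/r)² = (-0.5×0.104)² = 0.00272;  (2·δx/x)² = (2×0.0372)² = 0.00552
δQ/Q = √(0.0668) = 0.259

25.9%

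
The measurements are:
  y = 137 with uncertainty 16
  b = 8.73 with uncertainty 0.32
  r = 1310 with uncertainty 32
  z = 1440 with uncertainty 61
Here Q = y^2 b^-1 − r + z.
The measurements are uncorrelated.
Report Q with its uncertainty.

2280 ± 513

Let p = y^2·b^-1 = 2150. δp/p = √((2·δy/y)² + (-1·δb/b)²) = √(0.0546 + 0.00134) = 0.236, so δp = 508.
Q = p − r + z: δQ = √(δp² + δr² + δz²) = √(2.58e+05 + 1020 + 3720) = 513
Q = 2280.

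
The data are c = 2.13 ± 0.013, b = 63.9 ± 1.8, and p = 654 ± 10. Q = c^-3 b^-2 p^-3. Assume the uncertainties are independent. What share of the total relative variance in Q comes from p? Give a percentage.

(δQ/Q)² = (-3·δc/c)² + (-2·δb/b)² + (-3·δp/p)²
  c term: (-3×0.00610)² = 0.000335
  b term: (-2×0.0282)² = 0.00317
  p term: (-3×0.0153)² = 0.00210
Total = 0.00561. Share from p = 0.00210/0.00561 = 0.375.

37.5%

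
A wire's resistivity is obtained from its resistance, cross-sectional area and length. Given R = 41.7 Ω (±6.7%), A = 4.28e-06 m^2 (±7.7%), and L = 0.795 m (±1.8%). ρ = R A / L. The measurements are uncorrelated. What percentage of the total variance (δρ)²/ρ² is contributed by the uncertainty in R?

(δρ/ρ)² = (1·δR/R)² + (1·δA/A)² + (-1·δL/L)²
  R term: (1×0.0670)² = 0.00449
  A term: (1×0.0770)² = 0.00593
  L term: (-1×0.0180)² = 0.000324
Total = 0.0107. Share from R = 0.00449/0.0107 = 0.418.

41.8%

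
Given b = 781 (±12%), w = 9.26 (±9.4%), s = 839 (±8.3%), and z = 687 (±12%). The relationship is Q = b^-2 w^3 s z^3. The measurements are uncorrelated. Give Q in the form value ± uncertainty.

Q is a product of powers, so relative uncertainties combine in quadrature:
  (-2·δb/b)² = (-2×0.120)² = 0.0576;  (3·δw/w)² = (3×0.0940)² = 0.0795;  (1·δs/s)² = (1×0.0830)² = 0.00689;  (3·δz/z)² = (3×0.120)² = 0.130
δQ/Q = √(0.274) = 0.523
Q = 3.54e+08, so δQ = 0.523 × 3.54e+08 = 1.85e+08.

(3.54 ± 1.85) × 10^8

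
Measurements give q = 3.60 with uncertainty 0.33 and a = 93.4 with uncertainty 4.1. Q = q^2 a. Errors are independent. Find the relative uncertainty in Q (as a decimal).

Relative error in a monomial: (δQ/Q)² = Σ (nᵢ · δxᵢ/xᵢ)².
  (2·δq/q)² = (2×0.0917)² = 0.0336;  (1·δa/a)² = (1×0.0439)² = 0.00193
δQ/Q = √(0.0355) = 0.189

0.189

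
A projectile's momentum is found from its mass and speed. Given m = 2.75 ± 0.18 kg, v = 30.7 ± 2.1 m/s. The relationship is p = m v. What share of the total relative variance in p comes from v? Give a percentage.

52.2%

(δp/p)² = (1·δm/m)² + (1·δv/v)²
  m term: (1×0.0655)² = 0.00428
  v term: (1×0.0684)² = 0.00468
Total = 0.00896. Share from v = 0.00468/0.00896 = 0.522.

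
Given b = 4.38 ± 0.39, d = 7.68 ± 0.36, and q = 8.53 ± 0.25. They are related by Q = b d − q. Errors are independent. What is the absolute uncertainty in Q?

3.39

Let p = b·d = 33.6. δp/p = √((1·δb/b)² + (1·δd/d)²) = √(0.00793 + 0.00220) = 0.101, so δp = 3.38.
Q = p − q: δQ = √(δp² + δq²) = √(11.5 + 0.0625) = 3.39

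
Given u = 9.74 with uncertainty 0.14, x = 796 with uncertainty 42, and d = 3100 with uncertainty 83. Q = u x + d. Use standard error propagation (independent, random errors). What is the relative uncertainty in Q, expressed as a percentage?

3.98%

Let p = u·x = 7750. δp/p = √((1·δu/u)² + (1·δx/x)²) = √(0.000207 + 0.00278) = 0.0547, so δp = 424.
Q = p + d: δQ = √(δp² + δd²) = √(1.8e+05 + 6890) = 432
Q = 10900, so δQ/Q = 432/10900 = 0.0398.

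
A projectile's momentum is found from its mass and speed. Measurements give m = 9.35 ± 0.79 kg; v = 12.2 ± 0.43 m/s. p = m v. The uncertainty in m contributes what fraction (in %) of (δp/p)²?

85.2%

(δp/p)² = (1·δm/m)² + (1·δv/v)²
  m term: (1×0.0845)² = 0.00714
  v term: (1×0.0352)² = 0.00124
Total = 0.00838. Share from m = 0.00714/0.00838 = 0.852.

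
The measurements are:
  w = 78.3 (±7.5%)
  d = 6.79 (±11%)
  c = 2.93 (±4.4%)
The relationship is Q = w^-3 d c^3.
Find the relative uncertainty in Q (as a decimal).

0.283

Each factor contributes (exponent × relative error)² to (δQ/Q)²:
  (-3·δw/w)² = (-3×0.0750)² = 0.0506;  (1·δd/d)² = (1×0.110)² = 0.0121;  (3·δc/c)² = (3×0.0440)² = 0.0174
δQ/Q = √(0.0801) = 0.283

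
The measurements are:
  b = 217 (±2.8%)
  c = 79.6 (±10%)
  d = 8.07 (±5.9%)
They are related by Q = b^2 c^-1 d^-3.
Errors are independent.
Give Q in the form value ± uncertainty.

For a monomial Q ∝ b^2, c^-1, d^-3, fractional errors add in quadrature:
  (2·δb/b)² = (2×0.0280)² = 0.00314;  (-1·δc/c)² = (-1×0.100)² = 0.0100;  (-3·δd/d)² = (-3×0.0590)² = 0.0313
δQ/Q = √(0.0445) = 0.211
Q = 1.13, so δQ = 0.211 × 1.13 = 0.237.

1.13 ± 0.237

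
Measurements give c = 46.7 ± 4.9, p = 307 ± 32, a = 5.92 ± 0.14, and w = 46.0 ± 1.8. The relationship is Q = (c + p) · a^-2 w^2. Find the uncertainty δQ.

2760

Let u = c + p = 354. δu = √(δc² + δp²) = √(24.0 + 1020) = 32.4, so δu/u = 0.0915.
Q is then a monomial in u, a, w:
δQ/Q = √((δu/u)² + (-2·δa/a)² + (2·δw/w)²) = √(0.00838 + 0.00224 + 0.00612) = 0.129
Q = 21400, so δQ = 0.129 × 21400 = 2760.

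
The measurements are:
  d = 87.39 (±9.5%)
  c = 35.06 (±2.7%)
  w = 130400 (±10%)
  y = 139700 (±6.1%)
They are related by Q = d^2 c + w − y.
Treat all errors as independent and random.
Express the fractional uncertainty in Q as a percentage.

Let p = d^2·c = 267800. δp/p = √((2·δd/d)² + (1·δc/c)²) = √(0.0361 + 0.000729) = 0.192, so δp = 51400.
Q = p + w − y: δQ = √(δp² + δw² + δy²) = √(2.64e+09 + 1.7e+08 + 7.26e+07) = 53700
Q = 258500, so δQ/Q = 53700/258500 = 0.208.

20.8%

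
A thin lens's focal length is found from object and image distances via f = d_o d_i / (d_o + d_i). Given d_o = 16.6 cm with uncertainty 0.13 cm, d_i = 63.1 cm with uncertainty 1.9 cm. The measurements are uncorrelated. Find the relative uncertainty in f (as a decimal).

∂f/∂d_o = (d_i/(d_o+d_i))² = 0.627;  ∂f/∂d_i = (d_o/(d_o+d_i))² = 0.0434
δf = √((∂f/∂d_o · δd_o)² + (∂f/∂d_i · δd_i)²) = √(0.00664 + 0.00679) = 0.116 cm
f = 13.1 cm, so δf/f = 0.116/13.1 = 0.00882.

0.00882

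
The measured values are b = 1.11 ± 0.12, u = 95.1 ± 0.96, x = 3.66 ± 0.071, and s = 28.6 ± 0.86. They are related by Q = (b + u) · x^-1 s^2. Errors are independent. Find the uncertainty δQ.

Let w = b + u = 96.2. δw = √(δb² + δu²) = √(0.0144 + 0.922) = 0.967, so δw/w = 0.0101.
Q is then a monomial in w, x, s:
δQ/Q = √((δw/w)² + (-1·δx/x)² + (2·δs/s)²) = √(0.000101 + 0.000376 + 0.00362) = 0.0640
Q = 21500, so δQ = 0.0640 × 21500 = 1380.

1380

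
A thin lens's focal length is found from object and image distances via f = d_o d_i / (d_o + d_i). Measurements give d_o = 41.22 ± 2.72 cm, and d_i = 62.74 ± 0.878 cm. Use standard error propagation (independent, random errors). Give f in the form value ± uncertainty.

24.88 ± 1.00 cm

∂f/∂d_o = (d_i/(d_o+d_i))² = 0.364;  ∂f/∂d_i = (d_o/(d_o+d_i))² = 0.157
δf = √((∂f/∂d_o · δd_o)² + (∂f/∂d_i · δd_i)²) = √(0.981 + 0.0191) = 1.00 cm
f = 24.88 cm.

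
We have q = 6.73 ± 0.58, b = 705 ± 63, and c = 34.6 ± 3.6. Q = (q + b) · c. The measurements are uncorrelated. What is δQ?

Let u = q + b = 712. δu = √(δq² + δb²) = √(0.336 + 3970) = 63.0, so δu/u = 0.0885.
Q is then a monomial in u, c:
δQ/Q = √((δu/u)² + (1·δc/c)²) = √(0.00784 + 0.0108) = 0.137
Q = 24600, so δQ = 0.137 × 24600 = 3360.

3360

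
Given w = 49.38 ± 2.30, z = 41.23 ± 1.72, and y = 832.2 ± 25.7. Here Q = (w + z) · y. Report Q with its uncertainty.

75410 ± 3340

Let u = w + z = 90.61. δu = √(δw² + δz²) = √(5.29 + 2.96) = 2.87, so δu/u = 0.0317.
Q is then a monomial in u, y:
δQ/Q = √((δu/u)² + (1·δy/y)²) = √(0.00100 + 0.000954) = 0.0443
Q = 75410, so δQ = 0.0443 × 75410 = 3340.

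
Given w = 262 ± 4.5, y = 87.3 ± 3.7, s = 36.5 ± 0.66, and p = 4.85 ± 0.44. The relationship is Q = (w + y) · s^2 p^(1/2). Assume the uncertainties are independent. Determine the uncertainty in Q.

61900

Let u = w + y = 349. δu = √(δw² + δy²) = √(20.2 + 13.7) = 5.83, so δu/u = 0.0167.
Q is then a monomial in u, s, p:
δQ/Q = √((δu/u)² + (2·δs/s)² + (½·δp/p)²) = √(0.000278 + 0.00131 + 0.00206) = 0.0604
Q = 1.02e+06, so δQ = 0.0604 × 1.02e+06 = 61900.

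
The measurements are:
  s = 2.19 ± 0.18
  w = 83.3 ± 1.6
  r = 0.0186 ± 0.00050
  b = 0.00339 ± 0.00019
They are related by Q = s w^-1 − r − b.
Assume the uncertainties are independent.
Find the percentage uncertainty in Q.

Let p = s·w^-1 = 0.0263. δp/p = √((1·δs/s)² + (-1·δw/w)²) = √(0.00676 + 0.000369) = 0.0844, so δp = 0.00222.
Q = p − r − b: δQ = √(δp² + δr² + δb²) = √(4.92e-06 + 2.5e-07 + 3.61e-08) = 0.00228
Q = 0.00430, so δQ/Q = 0.00228/0.00430 = 0.531.

53.1%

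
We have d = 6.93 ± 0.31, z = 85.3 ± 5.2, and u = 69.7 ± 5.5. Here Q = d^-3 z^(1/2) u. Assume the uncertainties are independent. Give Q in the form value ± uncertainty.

For a monomial Q ∝ d^-3, z^(1/2), u, fractional errors add in quadrature:
  (-3·δd/d)² = (-3×0.0447)² = 0.0180;  (½·δz/z)² = (0.5×0.0610)² = 0.000929;  (1·δu/u)² = (1×0.0789)² = 0.00623
δQ/Q = √(0.0252) = 0.159
Q = 1.93, so δQ = 0.159 × 1.93 = 0.307.

1.93 ± 0.307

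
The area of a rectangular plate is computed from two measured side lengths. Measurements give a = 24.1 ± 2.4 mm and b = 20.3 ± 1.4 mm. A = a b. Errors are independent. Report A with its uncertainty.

A is a product of powers, so relative uncertainties combine in quadrature:
  (1·δa/a)² = (1×0.0996)² = 0.00992;  (1·δb/b)² = (1×0.0690)² = 0.00476
δA/A = √(0.0147) = 0.121
A = 489 mm^2, so δA = 0.121 × 489 = 59.3 mm^2.

489 ± 59.3 mm^2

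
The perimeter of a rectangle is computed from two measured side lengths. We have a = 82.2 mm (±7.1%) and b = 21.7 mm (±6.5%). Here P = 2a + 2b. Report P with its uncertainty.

P is a linear combination, so absolute uncertainties add in quadrature:
  (2·δa)² = 136;  (2·δb)² = 7.96
δP = √(144) = 12.0 mm
P = 208 mm.

208 ± 12.0 mm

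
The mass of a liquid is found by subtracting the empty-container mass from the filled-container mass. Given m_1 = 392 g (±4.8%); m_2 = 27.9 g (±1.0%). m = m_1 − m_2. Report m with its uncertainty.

364 ± 18.8 g

Each term contributes (cᵢ δxᵢ)² to (δm)²:
  (δm_1)² = 354;  (δm_2)² = 0.0778
δm = √(354) = 18.8 g
m = 364 g.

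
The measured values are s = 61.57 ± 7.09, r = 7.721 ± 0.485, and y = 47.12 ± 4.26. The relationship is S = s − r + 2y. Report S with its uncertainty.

Absolute uncertainties add in quadrature for a linear combination:
  (δs)² = 50.3;  (δr)² = 0.235;  (2·δy)² = 72.6
δS = √(123) = 11.1
S = 148.1.

148.1 ± 11.1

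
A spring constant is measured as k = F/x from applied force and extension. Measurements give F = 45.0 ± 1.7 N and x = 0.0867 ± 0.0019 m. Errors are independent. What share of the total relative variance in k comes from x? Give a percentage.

(δk/k)² = (1·δF/F)² + (-1·δx/x)²
  F term: (1×0.0378)² = 0.00143
  x term: (-1×0.0219)² = 0.000480
Total = 0.00191. Share from x = 0.000480/0.00191 = 0.252.

25.2%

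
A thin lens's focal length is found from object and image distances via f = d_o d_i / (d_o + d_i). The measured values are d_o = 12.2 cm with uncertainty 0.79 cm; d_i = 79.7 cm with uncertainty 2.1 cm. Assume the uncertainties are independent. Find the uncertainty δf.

∂f/∂d_o = (d_i/(d_o+d_i))² = 0.752;  ∂f/∂d_i = (d_o/(d_o+d_i))² = 0.0176
δf = √((∂f/∂d_o · δd_o)² + (∂f/∂d_i · δd_i)²) = √(0.353 + 0.00137) = 0.595 cm

0.595 cm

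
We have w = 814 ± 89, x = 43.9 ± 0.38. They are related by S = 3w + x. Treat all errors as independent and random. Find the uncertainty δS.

Sums and differences: (δS)² = Σ (cᵢ δxᵢ)².
  (3·δw)² = 71300;  (δx)² = 0.144
δS = √(71300) = 267

267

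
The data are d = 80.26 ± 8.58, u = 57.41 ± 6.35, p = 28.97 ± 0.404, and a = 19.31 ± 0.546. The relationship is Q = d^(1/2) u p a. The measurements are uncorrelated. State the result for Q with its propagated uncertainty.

287700 ± 36500

Since Q is a product/quotient, work with relative uncertainties:
  (½·δd/d)² = (0.5×0.107)² = 0.00286;  (1·δu/u)² = (1×0.111)² = 0.0122;  (1·δp/p)² = (1×0.0139)² = 0.000194;  (1·δa/a)² = (1×0.0283)² = 0.000800
δQ/Q = √(0.0161) = 0.127
Q = 287700, so δQ = 0.127 × 287700 = 36500.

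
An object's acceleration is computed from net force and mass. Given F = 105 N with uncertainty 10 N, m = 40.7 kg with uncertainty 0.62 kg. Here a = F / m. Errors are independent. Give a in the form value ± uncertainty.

a is a product of powers, so relative uncertainties combine in quadrature:
  (1·δF/F)² = (1×0.0952)² = 0.00907;  (-1·δm/m)² = (-1×0.0152)² = 0.000232
δa/a = √(0.00930) = 0.0964
a = 2.58 m/s^2, so δa = 0.0964 × 2.58 = 0.249 m/s^2.

2.58 ± 0.249 m/s^2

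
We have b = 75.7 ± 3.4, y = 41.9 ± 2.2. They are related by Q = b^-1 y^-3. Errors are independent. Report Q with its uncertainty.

(1.80 ± 0.294) × 10^-7

Products/powers → add relative errors in quadrature, weighted by exponent:
  (-1·δb/b)² = (-1×0.0449)² = 0.00202;  (-3·δy/y)² = (-3×0.0525)² = 0.0248
δQ/Q = √(0.0268) = 0.164
Q = 1.8e-07, so δQ = 0.164 × 1.8e-07 = 2.94e-08.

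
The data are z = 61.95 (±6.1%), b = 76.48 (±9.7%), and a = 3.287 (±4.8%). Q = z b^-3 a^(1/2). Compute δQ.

Each factor contributes (exponent × relative error)² to (δQ/Q)²:
  (1·δz/z)² = (1×0.0610)² = 0.00372;  (-3·δb/b)² = (-3×0.0970)² = 0.0847;  (½·δa/a)² = (0.5×0.0480)² = 0.000576
δQ/Q = √(0.0890) = 0.298
Q = 0.0002511, so δQ = 0.298 × 0.0002511 = 7.49e-05.

7.49e-05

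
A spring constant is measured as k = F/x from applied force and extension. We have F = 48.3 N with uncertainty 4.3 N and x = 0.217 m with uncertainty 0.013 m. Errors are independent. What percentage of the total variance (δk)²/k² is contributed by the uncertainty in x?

(δk/k)² = (1·δF/F)² + (-1·δx/x)²
  F term: (1×0.0890)² = 0.00793
  x term: (-1×0.0599)² = 0.00359
Total = 0.0115. Share from x = 0.00359/0.0115 = 0.312.

31.2%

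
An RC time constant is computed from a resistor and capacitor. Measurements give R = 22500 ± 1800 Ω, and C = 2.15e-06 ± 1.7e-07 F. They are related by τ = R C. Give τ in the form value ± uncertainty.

0.0484 ± 0.00544 s

For a monomial τ ∝ R, C, fractional errors add in quadrature:
  (1·δR/R)² = (1×0.0800)² = 0.00640;  (1·δC/C)² = (1×0.0791)² = 0.00625
δτ/τ = √(0.0127) = 0.112
τ = 0.0484 s, so δτ = 0.112 × 0.0484 = 0.00544 s.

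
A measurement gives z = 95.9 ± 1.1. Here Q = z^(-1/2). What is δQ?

Q ∝ z^(-1/2), so δQ/Q = |−½| · δz/z = 0.5 × 0.0115 = 0.00574.
Q = 0.102, so δQ = 0.00574 × 0.102 = 0.000586.

0.000586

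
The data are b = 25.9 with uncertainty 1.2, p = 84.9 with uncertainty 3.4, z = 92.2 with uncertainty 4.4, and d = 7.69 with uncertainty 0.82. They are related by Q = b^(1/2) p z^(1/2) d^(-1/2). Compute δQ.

For a monomial Q ∝ b^(1/2), p, z^(1/2), d^(-1/2), fractional errors add in quadrature:
  (½·δb/b)² = (0.5×0.0463)² = 0.000537;  (1·δp/p)² = (1×0.0400)² = 0.00160;  (½·δz/z)² = (0.5×0.0477)² = 0.000569;  (−½·δd/d)² = (-0.5×0.107)² = 0.00284
δQ/Q = √(0.00555) = 0.0745
Q = 1500, so δQ = 0.0745 × 1500 = 111.

111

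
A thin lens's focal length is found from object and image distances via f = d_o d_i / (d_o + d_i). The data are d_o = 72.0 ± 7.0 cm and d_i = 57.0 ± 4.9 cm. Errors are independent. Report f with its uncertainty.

∂f/∂d_o = (d_i/(d_o+d_i))² = 0.195;  ∂f/∂d_i = (d_o/(d_o+d_i))² = 0.312
δf = √((∂f/∂d_o · δd_o)² + (∂f/∂d_i · δd_i)²) = √(1.87 + 2.33) = 2.05 cm
f = 31.8 cm.

31.8 ± 2.05 cm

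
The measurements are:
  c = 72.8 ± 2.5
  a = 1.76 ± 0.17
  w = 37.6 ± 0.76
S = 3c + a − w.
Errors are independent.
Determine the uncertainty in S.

7.54

For a sum/difference, combine absolute errors in quadrature:
  (3·δc)² = 56.2;  (δa)² = 0.0289;  (δw)² = 0.578
δS = √(56.9) = 7.54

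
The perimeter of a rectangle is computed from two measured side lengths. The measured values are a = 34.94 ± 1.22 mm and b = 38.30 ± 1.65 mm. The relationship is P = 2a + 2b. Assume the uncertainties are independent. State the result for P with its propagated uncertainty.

P is a linear combination, so absolute uncertainties add in quadrature:
  (2·δa)² = 5.95;  (2·δb)² = 10.9
δP = √(16.8) = 4.10 mm
P = 146.5 mm.

146.5 ± 4.10 mm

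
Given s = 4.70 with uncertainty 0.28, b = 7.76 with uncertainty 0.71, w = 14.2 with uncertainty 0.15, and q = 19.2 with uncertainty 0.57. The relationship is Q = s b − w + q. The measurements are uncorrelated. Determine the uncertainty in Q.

4.03

Let p = s·b = 36.5. δp/p = √((1·δs/s)² + (1·δb/b)²) = √(0.00355 + 0.00837) = 0.109, so δp = 3.98.
Q = p − w + q: δQ = √(δp² + δw² + δq²) = √(15.9 + 0.0225 + 0.325) = 4.03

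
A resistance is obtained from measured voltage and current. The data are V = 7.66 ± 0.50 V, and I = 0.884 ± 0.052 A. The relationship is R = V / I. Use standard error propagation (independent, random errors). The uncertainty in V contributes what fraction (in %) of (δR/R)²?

55.2%

(δR/R)² = (1·δV/V)² + (-1·δI/I)²
  V term: (1×0.0653)² = 0.00426
  I term: (-1×0.0588)² = 0.00346
Total = 0.00772. Share from V = 0.00426/0.00772 = 0.552.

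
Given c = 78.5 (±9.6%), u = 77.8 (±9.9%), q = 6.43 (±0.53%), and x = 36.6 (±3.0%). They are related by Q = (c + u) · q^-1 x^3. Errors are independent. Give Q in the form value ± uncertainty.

Let w = c + u = 156. δw = √(δc² + δu²) = √(56.8 + 59.3) = 10.8, so δw/w = 0.0689.
Q is then a monomial in w, q, x:
δQ/Q = √((δw/w)² + (-1·δq/q)² + (3·δx/x)²) = √(0.00475 + 2.81e-05 + 0.00810) = 0.113
Q = 1.19e+06, so δQ = 0.113 × 1.19e+06 = 1.35e+05.

(1.19 ± 0.135) × 10^6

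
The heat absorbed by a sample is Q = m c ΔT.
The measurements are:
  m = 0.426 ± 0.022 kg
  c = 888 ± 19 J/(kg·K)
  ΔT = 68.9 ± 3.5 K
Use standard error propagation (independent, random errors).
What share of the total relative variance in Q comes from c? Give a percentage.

(δQ/Q)² = (1·δm/m)² + (1·δc/c)² + (1·δΔT/ΔT)²
  m term: (1×0.0516)² = 0.00267
  c term: (1×0.0214)² = 0.000458
  ΔT term: (1×0.0508)² = 0.00258
Total = 0.00571. Share from c = 0.000458/0.00571 = 0.0802.

8.02%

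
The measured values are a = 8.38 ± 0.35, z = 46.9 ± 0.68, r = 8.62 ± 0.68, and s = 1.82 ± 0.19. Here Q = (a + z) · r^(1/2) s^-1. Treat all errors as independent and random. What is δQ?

Let u = a + z = 55.3. δu = √(δa² + δz²) = √(0.122 + 0.462) = 0.765, so δu/u = 0.0138.
Q is then a monomial in u, r, s:
δQ/Q = √((δu/u)² + (½·δr/r)² + (-1·δs/s)²) = √(0.000191 + 0.00156 + 0.0109) = 0.112
Q = 89.2, so δQ = 0.112 × 89.2 = 10.0.

10.0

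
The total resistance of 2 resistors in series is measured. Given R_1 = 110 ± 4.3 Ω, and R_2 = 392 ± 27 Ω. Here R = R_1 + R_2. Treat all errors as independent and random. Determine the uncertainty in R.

27.3 Ω

R is a linear combination, so absolute uncertainties add in quadrature:
  (δR_1)² = 18.5;  (δR_2)² = 729
δR = √(747) = 27.3 Ω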